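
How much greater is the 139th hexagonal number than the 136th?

1647

139·(2·139 − 1) = 38503 and 136·(2·136 − 1) = 36856.
Difference: 38503 − 36856 = 1647.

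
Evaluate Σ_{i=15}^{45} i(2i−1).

Σ i(2i−1) = 2Σi² − Σi over i = 15..45.
Σi = 1035 − 105 = 930 and Σi² = 31395 − 1015 = 30380.
2·30380 − 1·930 = 59830.

59830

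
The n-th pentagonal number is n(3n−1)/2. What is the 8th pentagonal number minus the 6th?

41

8·(3·8 − 1)/2 = 92 and 6·(3·6 − 1)/2 = 51.
Difference: 92 − 51 = 41.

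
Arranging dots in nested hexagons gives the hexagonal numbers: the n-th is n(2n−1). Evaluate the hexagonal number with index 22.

The 22nd hexagonal number is n(2n−1) with n = 22.
22·(2·22 − 1) = 22·43 = 946.

946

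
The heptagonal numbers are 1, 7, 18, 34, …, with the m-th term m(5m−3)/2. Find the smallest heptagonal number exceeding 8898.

8910

Solve n(5n−3)/2 > 8898 for integer n.
The largest n with value ≤ 8898 is 59 (since 8614 ≤ 8898 < 8910), so the first above is n = 60, value 8910.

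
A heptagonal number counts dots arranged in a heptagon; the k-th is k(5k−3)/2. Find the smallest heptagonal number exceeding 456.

469

Solve n(5n−3)/2 > 456 for integer n.
The largest n with value ≤ 456 is 13 (since 403 ≤ 456 < 469), so the first above is n = 14, value 469.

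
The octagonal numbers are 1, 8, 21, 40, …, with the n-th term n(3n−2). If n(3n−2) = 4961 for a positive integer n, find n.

41

Set n(3n−2) = 4961, giving 3n² − 2n − 4961 = 0.
The discriminant is 4 + 12·4961 = 59536, and √59536 = 244.
So n = (2 + 244) / 6 = 246/6 = 41.
Check: 41·(3·41 − 2) = 4961. ✓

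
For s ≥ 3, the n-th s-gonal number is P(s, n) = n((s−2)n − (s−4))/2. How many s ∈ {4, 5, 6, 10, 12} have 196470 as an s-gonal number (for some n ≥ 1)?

1

s = 4: P(4, 443) = 196249 and P(4, 444) = 197136; 196470 is not s-gonal.
s = 5: P(5, 362) = 196385 and P(5, 363) = 197472; 196470 is not s-gonal.
s = 6: P(6, 313) = 195625 and P(6, 314) = 196878; 196470 is not s-gonal.
s = 10: P(10, 222) = 196470. ✓
s = 12: P(12, 198) = 195228 and P(12, 199) = 197209; 196470 is not s-gonal.
Hits: s ∈ {10} → 1.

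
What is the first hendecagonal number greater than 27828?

28520

Solve n(9n−7)/2 > 27828 for integer n.
The largest n with value ≤ 27828 is 79 (since 27808 ≤ 27828 < 28520), so the first above is n = 80, value 28520.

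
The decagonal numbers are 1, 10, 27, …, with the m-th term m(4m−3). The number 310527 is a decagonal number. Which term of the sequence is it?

279

Set n(4n−3) = 310527, giving 4n² − 3n − 310527 = 0.
The discriminant is 9 + 16·310527 = 4968441, and √4968441 = 2229.
So n = (3 + 2229) / 8 = 2232/8 = 279.
Check: 279·(4·279 − 3) = 310527. ✓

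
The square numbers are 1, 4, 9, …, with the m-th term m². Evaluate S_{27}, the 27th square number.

27² = 729.

729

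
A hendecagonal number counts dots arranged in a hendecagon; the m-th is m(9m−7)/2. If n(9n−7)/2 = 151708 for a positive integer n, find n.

184

Set n(9n−7)/2 = 151708, giving 9n² − 7n − 303416 = 0.
The discriminant is 49 + 72·151708 = 10923025, and √10923025 = 3305.
So n = (7 + 3305) / 18 = 3312/18 = 184.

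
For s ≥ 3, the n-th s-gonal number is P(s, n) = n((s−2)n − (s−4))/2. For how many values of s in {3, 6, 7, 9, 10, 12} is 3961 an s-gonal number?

s = 3: P(3, 88) = 3916 and P(3, 89) = 4005; 3961 is not s-gonal.
s = 6: P(6, 44) = 3828 and P(6, 45) = 4005; 3961 is not s-gonal.
s = 7: P(7, 40) = 3940 and P(7, 41) = 4141; 3961 is not s-gonal.
s = 9: P(9, 34) = 3961. ✓
s = 10: P(10, 31) = 3751 and P(10, 32) = 4000; 3961 is not s-gonal.
s = 12: P(12, 28) = 3808 and P(12, 29) = 4089; 3961 is not s-gonal.
Hits: s ∈ {9} → 1.

1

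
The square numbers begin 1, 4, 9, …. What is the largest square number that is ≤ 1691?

Solve n² ≤ 1691 for integer n.
n = 41 gives 1681 ≤ 1691, while n = 42 gives 1764 > 1691; so the answer is 1681.

1681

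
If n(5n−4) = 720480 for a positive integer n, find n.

380

Set n(5n−4) = 720480, giving 5n² − 4n − 720480 = 0.
The discriminant is 16 + 20·720480 = 14409616, and √14409616 = 3796.
So n = (4 + 3796) / 10 = 3800/10 = 380.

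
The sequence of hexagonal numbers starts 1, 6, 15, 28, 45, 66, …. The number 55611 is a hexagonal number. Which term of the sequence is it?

Set n(2n−1) = 55611, giving 2n² − n − 55611 = 0.
So n = (1 + 667) / 4 = 668/4 = 167.

167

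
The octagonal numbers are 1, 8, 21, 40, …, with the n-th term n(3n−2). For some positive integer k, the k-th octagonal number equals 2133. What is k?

Set n(3n−2) = 2133, giving 3n² − 2n − 2133 = 0.
So n = (2 + 160) / 6 = 162/6 = 27.
Check: 27·(3·27 − 2) = 2133. ✓

27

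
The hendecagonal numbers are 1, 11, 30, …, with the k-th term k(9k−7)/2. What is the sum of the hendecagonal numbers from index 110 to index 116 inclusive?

Σ i(9i−7)/2 = (9Σi² − 7Σi) / 2 over i = 110..116.
Σi = 6786 − 5995 = 791 and Σi² = 527046 − 437635 = 89411.
(9·89411 − 7·791) / 2 = 799162/2 = 399581.

399581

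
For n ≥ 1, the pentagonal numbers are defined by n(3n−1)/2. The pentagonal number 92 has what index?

Set n(3n−1)/2 = 92, giving 3n² − n − 184 = 0.
So n = (1 + 47) / 6 = 48/6 = 8.
Check: 8·(3·8 − 1)/2 = 92. ✓

8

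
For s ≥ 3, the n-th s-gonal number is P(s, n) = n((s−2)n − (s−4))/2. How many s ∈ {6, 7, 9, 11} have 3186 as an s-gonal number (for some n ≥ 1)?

2

s = 6: P(6, 40) = 3160 and P(6, 41) = 3321; 3186 is not s-gonal.
s = 7: P(7, 36) = 3186. ✓
s = 9: P(9, 30) = 3075 and P(9, 31) = 3286; 3186 is not s-gonal.
s = 11: P(11, 27) = 3186. ✓
Hits: s ∈ {7, 11} → 2.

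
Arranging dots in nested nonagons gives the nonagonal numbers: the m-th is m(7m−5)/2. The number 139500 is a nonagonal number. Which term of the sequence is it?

200

Set n(7n−5)/2 = 139500, giving 7n² − 5n − 279000 = 0.
So n = (5 + 2795) / 14 = 2800/14 = 200.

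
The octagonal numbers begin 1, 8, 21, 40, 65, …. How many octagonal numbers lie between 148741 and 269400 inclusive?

78

The n-th octagonal number is n(3n−2).
Smallest index with value ≥ 148741: n = 223 (giving 148741).
Largest index with value ≤ 269400: n = 300 (giving 269400).
Indices 223 through 300: 78 terms.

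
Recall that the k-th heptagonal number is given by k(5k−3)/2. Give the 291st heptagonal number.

The 291st heptagonal number is n(5n−3)/2 with n = 291.
291·(5·291 − 3)/2 = 291·1452/2 = 291·726 = 211266.

211266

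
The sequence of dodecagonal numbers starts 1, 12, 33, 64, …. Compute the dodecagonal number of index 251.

314001

251·(5·251 − 4) = 251·1251 = 314001.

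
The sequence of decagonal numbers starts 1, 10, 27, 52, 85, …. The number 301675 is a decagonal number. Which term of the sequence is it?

Set n(4n−3) = 301675, giving 4n² − 3n − 301675 = 0.
The discriminant is 9 + 16·301675 = 4826809, and √4826809 = 2197.
So n = (3 + 2197) / 8 = 2200/8 = 275.

275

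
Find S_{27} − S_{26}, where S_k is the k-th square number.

53

n² − (n−1)² = 2n − 1, so 27² − 26² = 2·27 − 1 = 53.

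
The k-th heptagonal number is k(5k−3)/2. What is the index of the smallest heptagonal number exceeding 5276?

Solve n(5n−3)/2 > 5276 for integer n.
The largest n with value ≤ 5276 is 46 (since 5221 ≤ 5276 < 5452), so the first above is n = 47, value 5452.

47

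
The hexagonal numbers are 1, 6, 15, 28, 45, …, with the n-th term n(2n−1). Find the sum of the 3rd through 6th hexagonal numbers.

Σ i(2i−1) = 2Σi² − Σi over i = 3..6.
Σi = 21 − 3 = 18 and Σi² = 91 − 5 = 86.
2·86 − 1·18 = 154.

154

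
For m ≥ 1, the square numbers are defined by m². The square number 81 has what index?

We need n² = 81, so n = √81 = 9.

9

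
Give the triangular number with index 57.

57·58/2 = 3306/2 = 1653.

1653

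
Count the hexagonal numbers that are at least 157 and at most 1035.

The n-th hexagonal number is n(2n−1).
Smallest index with value ≥ 157: n = 10 (giving 190).
Largest index with value ≤ 1035: n = 23 (giving 1035).
Indices 10 through 23: 14 terms.

14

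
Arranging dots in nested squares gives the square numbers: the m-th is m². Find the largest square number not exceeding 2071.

Solve n² ≤ 2071 for integer n.
n = 45 gives 2025 ≤ 2071, while n = 46 gives 2116 > 2071; so the answer is 2025.

2025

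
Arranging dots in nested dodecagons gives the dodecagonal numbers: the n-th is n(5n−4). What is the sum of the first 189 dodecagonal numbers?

Σ i(5i−4) = 5Σi² − 4Σi over i = 1..189.
Σi = 17955 and Σi² = 2268315.
5·2268315 − 4·17955 = 11269755.

11269755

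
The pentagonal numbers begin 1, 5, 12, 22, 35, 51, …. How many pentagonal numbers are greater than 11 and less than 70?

4

The n-th pentagonal number is n(3n−1)/2.
Smallest index with value > 11: n = 3 (giving 12).
Largest index with value < 70: n = 6 (giving 51).
Indices 3 through 6: 4 terms.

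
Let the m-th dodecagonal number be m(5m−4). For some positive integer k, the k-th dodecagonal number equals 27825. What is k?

75

Set n(5n−4) = 27825, giving 5n² − 4n − 27825 = 0.
The discriminant is 16 + 20·27825 = 556516, and √556516 = 746.
So n = (4 + 746) / 10 = 750/10 = 75.
Check: 75·(5·75 − 4) = 27825. ✓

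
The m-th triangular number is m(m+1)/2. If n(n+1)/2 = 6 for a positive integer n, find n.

Set n(n+1)/2 = 6, giving n² + n − 12 = 0.
So n = (-1 + 7) / 2 = 6/2 = 3.
Check: 3·4/2 = 6. ✓

3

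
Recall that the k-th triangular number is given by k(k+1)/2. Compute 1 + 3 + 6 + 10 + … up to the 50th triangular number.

22100

Σ i(i+1)/2 = (Σi² + Σi) / 2 over i = 1..50.
Σi = 1275 and Σi² = 42925.
(1·42925 + 1·1275) / 2 = 44200/2 = 22100.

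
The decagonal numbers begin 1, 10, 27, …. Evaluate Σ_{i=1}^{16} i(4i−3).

Σ i(4i−3) = 4Σi² − 3Σi over i = 1..16.
Σi = 136 and Σi² = 1496.
4·1496 − 3·136 = 5576.

5576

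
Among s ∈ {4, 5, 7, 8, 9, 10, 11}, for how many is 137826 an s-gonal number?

1

s = 4: P(4, 371) = 137641 and P(4, 372) = 138384; 137826 is not s-gonal.
s = 5: P(5, 303) = 137562 and P(5, 304) = 138472; 137826 is not s-gonal.
s = 7: P(7, 235) = 137710 and P(7, 236) = 138886; 137826 is not s-gonal.
s = 8: P(8, 214) = 136960 and P(8, 215) = 138245; 137826 is not s-gonal.
s = 9: P(9, 198) = 136719 and P(9, 199) = 138106; 137826 is not s-gonal.
s = 10: P(10, 186) = 137826. ✓
s = 11: P(11, 175) = 137200 and P(11, 176) = 138776; 137826 is not s-gonal.
Hits: s ∈ {10} → 1.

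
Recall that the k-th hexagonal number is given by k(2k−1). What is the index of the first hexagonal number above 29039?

Solve n(2n−1) > 29039 for integer n.
The largest n with value ≤ 29039 is 120 (since 28680 ≤ 29039 < 29161), so the first above is n = 121, value 29161.

121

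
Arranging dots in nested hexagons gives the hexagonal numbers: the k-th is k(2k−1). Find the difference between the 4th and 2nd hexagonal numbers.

22

4·(2·4 − 1) = 28 and 2·(2·2 − 1) = 6.
Difference: 28 − 6 = 22.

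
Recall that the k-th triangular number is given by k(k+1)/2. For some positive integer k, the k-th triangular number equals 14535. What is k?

170

Set n(n+1)/2 = 14535, giving n² + n − 29070 = 0.
So n = (-1 + 341) / 2 = 340/2 = 170.
Check: 170·171/2 = 14535. ✓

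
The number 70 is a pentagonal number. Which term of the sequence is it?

Set n(3n−1)/2 = 70, giving 3n² − n − 140 = 0.
The discriminant is 1 + 24·70 = 1681, and √1681 = 41.
So n = (1 + 41) / 6 = 42/6 = 7.

7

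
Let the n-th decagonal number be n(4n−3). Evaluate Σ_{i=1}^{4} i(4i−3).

90

Σ i(4i−3) = 4Σi² − 3Σi over i = 1..4.
Σi = 10 and Σi² = 30.
4·30 − 3·10 = 90.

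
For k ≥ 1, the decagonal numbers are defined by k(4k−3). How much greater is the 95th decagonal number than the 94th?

Consecutive decagonal numbers differ by 8n − 7: here 8·95 − 7 = 753.

753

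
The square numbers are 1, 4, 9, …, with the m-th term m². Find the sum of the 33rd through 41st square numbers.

12381

Σ_{i=33}^{41} i² = 23821 − 11440 = 12381.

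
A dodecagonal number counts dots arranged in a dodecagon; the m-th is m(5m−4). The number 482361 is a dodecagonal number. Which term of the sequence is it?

Set n(5n−4) = 482361, giving 5n² − 4n − 482361 = 0.
The discriminant is 16 + 20·482361 = 9647236, and √9647236 = 3106.
So n = (4 + 3106) / 10 = 3110/10 = 311.

311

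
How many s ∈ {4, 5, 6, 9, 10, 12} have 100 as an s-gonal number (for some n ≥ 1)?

s = 4: P(4, 10) = 100. ✓
s = 5: P(5, 8) = 92 and P(5, 9) = 117; 100 is not s-gonal.
s = 6: P(6, 7) = 91 and P(6, 8) = 120; 100 is not s-gonal.
s = 9: P(9, 5) = 75 and P(9, 6) = 111; 100 is not s-gonal.
s = 10: P(10, 5) = 85 and P(10, 6) = 126; 100 is not s-gonal.
s = 12: P(12, 4) = 64 and P(12, 5) = 105; 100 is not s-gonal.
Hits: s ∈ {4} → 1.

1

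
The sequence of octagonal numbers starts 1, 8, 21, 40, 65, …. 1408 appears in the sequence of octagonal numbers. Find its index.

22

Set n(3n−2) = 1408, giving 3n² − 2n − 1408 = 0.
The discriminant is 4 + 12·1408 = 16900, and √16900 = 130.
So n = (2 + 130) / 6 = 132/6 = 22.
Check: 22·(3·22 − 2) = 1408. ✓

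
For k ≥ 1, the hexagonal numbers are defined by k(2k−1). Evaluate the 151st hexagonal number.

151·(2·151 − 1) = 151·301 = 45451.

45451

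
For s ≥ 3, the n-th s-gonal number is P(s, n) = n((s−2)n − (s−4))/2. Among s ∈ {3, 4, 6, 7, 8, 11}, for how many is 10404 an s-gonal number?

1

s = 3: P(3, 143) = 10296 and P(3, 144) = 10440; 10404 is not s-gonal.
s = 4: P(4, 102) = 10404. ✓
s = 6: P(6, 72) = 10296 and P(6, 73) = 10585; 10404 is not s-gonal.
s = 7: P(7, 64) = 10144 and P(7, 65) = 10465; 10404 is not s-gonal.
s = 8: P(8, 59) = 10325 and P(8, 60) = 10680; 10404 is not s-gonal.
s = 11: P(11, 48) = 10200 and P(11, 49) = 10633; 10404 is not s-gonal.
Hits: s ∈ {4} → 1.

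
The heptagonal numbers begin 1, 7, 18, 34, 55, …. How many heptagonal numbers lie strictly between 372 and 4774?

The n-th heptagonal number is n(5n−3)/2.
Smallest index with value > 372: n = 13 (giving 403).
Largest index with value < 4774: n = 43 (giving 4558).
Indices 13 through 43: 31 terms.

31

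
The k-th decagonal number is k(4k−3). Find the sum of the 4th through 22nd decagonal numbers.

Σ i(4i−3) = 4Σi² − 3Σi over i = 4..22.
Σi = 253 − 6 = 247 and Σi² = 3795 − 14 = 3781.
4·3781 − 3·247 = 14383.

14383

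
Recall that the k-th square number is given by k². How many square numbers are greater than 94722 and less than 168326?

103

The n-th square number is n².
Smallest index with value > 94722: n = 308 (giving 94864).
Largest index with value < 168326: n = 410 (giving 168100).
Indices 308 through 410: 103 terms.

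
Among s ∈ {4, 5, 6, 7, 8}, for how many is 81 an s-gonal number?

s = 4: P(4, 9) = 81. ✓
s = 5: P(5, 7) = 70 and P(5, 8) = 92; 81 is not s-gonal.
s = 6: P(6, 6) = 66 and P(6, 7) = 91; 81 is not s-gonal.
s = 7: P(7, 6) = 81. ✓
s = 8: P(8, 5) = 65 and P(8, 6) = 96; 81 is not s-gonal.
Hits: s ∈ {4, 7} → 2.

2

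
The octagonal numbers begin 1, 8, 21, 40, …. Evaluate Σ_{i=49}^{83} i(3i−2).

463470

Σ i(3i−2) = 3Σi² − 2Σi over i = 49..83.
Σi = 3486 − 1176 = 2310 and Σi² = 194054 − 38024 = 156030.
3·156030 − 2·2310 = 463470.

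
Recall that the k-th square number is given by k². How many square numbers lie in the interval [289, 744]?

The n-th square number is n².
Smallest index with value ≥ 289: n = 17 (giving 289).
Largest index with value ≤ 744: n = 27 (giving 729).
Indices 17 through 27: 11 terms.

11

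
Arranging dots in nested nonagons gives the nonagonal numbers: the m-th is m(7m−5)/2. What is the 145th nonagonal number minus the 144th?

1009

Consecutive nonagonal numbers differ by 7n − 6: here 7·145 − 6 = 1009.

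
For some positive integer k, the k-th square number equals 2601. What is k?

We need n² = 2601, so n = √2601 = 51.
Check: 51² = 2601. ✓

51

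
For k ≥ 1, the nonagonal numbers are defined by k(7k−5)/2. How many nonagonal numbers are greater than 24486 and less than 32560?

The n-th nonagonal number is n(7n−5)/2.
Smallest index with value > 24486: n = 85 (giving 25075).
Largest index with value < 32560: n = 96 (giving 32016).
Indices 85 through 96: 12 terms.

12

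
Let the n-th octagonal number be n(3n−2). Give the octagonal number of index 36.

36·(3·36 − 2) = 36·106 = 3816.

3816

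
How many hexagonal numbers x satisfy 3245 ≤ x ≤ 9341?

The n-th hexagonal number is n(2n−1).
Smallest index with value ≥ 3245: n = 41 (giving 3321).
Largest index with value ≤ 9341: n = 68 (giving 9180).
Indices 41 through 68: 28 terms.

28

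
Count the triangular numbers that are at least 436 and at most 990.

15

The n-th triangular number is n(n+1)/2.
Smallest index with value ≥ 436: n = 30 (giving 465).
Largest index with value ≤ 990: n = 44 (giving 990).
Indices 30 through 44: 15 terms.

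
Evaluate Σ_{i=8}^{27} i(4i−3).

26110

Σ i(4i−3) = 4Σi² − 3Σi over i = 8..27.
Σi = 378 − 28 = 350 and Σi² = 6930 − 140 = 6790.
4·6790 − 3·350 = 26110.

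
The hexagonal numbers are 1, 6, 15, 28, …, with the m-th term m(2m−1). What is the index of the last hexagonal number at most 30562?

Solve n(2n−1) ≤ 30562 for integer n.
n = 123 gives 30135 ≤ 30562, while n = 124 gives 30628 > 30562; so the answer is index 123.

123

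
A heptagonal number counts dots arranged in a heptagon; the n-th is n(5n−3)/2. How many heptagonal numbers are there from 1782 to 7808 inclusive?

30

The n-th heptagonal number is n(5n−3)/2.
Smallest index with value ≥ 1782: n = 27 (giving 1782).
Largest index with value ≤ 7808: n = 56 (giving 7756).
Indices 27 through 56: 30 terms.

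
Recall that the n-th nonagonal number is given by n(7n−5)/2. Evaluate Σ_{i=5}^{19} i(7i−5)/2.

8090

Σ i(7i−5)/2 = (7Σi² − 5Σi) / 2 over i = 5..19.
Σi = 190 − 10 = 180 and Σi² = 2470 − 30 = 2440.
(7·2440 − 5·180) / 2 = 16180/2 = 8090.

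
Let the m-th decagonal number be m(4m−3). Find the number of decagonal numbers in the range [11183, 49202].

The n-th decagonal number is n(4n−3).
Smallest index with value ≥ 11183: n = 54 (giving 11502).
Largest index with value ≤ 49202: n = 111 (giving 48951).
Indices 54 through 111: 58 terms.

58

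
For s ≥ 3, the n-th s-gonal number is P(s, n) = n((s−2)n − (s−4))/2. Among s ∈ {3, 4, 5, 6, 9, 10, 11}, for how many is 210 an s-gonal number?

s = 3: P(3, 20) = 210. ✓
s = 4: P(4, 14) = 196 and P(4, 15) = 225; 210 is not s-gonal.
s = 5: P(5, 12) = 210. ✓
s = 6: P(6, 10) = 190 and P(6, 11) = 231; 210 is not s-gonal.
s = 9: P(9, 8) = 204 and P(9, 9) = 261; 210 is not s-gonal.
s = 10: P(10, 7) = 175 and P(10, 8) = 232; 210 is not s-gonal.
s = 11: P(11, 7) = 196 and P(11, 8) = 260; 210 is not s-gonal.
Hits: s ∈ {3, 5} → 2.

2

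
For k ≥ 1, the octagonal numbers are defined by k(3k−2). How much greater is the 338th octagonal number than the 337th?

2023

Consecutive octagonal numbers differ by 6n − 5: here 6·338 − 5 = 2023.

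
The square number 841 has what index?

29

We need n² = 841, so n = √841 = 29.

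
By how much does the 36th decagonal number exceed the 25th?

2651

36·(4·36 − 3) = 5076 and 25·(4·25 − 3) = 2425.
Difference: 5076 − 2425 = 2651.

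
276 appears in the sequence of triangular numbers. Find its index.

Set n(n+1)/2 = 276, giving n² + n − 552 = 0.
The discriminant is 1 + 8·276 = 2209, and √2209 = 47.
So n = (-1 + 47) / 2 = 46/2 = 23.

23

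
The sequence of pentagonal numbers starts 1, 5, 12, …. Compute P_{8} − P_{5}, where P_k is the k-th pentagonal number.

8·(3·8 − 1)/2 = 92 and 5·(3·5 − 1)/2 = 35.
Difference: 92 − 35 = 57.

57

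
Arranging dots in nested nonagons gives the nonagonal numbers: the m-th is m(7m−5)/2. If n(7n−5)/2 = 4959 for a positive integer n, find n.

38

Set n(7n−5)/2 = 4959, giving 7n² − 5n − 9918 = 0.
The discriminant is 25 + 56·4959 = 277729, and √277729 = 527.
So n = (5 + 527) / 14 = 532/14 = 38.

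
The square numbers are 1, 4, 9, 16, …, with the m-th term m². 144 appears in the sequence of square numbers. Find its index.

12

We need n² = 144, so n = √144 = 12.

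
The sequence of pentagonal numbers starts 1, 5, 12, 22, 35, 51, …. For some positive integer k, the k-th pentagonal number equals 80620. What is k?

Set n(3n−1)/2 = 80620, giving 3n² − n − 161240 = 0.
The discriminant is 1 + 24·80620 = 1934881, and √1934881 = 1391.
So n = (1 + 1391) / 6 = 1392/6 = 232.
Check: 232·(3·232 − 1)/2 = 80620. ✓

232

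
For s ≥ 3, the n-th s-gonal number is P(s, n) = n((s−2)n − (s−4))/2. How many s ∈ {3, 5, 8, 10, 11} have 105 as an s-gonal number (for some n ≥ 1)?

s = 3: P(3, 14) = 105. ✓
s = 5: P(5, 8) = 92 and P(5, 9) = 117; 105 is not s-gonal.
s = 8: P(8, 6) = 96 and P(8, 7) = 133; 105 is not s-gonal.
s = 10: P(10, 5) = 85 and P(10, 6) = 126; 105 is not s-gonal.
s = 11: P(11, 5) = 95 and P(11, 6) = 141; 105 is not s-gonal.
Hits: s ∈ {3} → 1.

1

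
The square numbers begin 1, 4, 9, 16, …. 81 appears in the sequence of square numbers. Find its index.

We need n² = 81, so n = √81 = 9.
Check: 9² = 81. ✓

9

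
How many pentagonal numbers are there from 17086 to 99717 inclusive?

The n-th pentagonal number is n(3n−1)/2.
Smallest index with value ≥ 17086: n = 107 (giving 17120).
Largest index with value ≤ 99717: n = 258 (giving 99717).
Indices 107 through 258: 152 terms.

152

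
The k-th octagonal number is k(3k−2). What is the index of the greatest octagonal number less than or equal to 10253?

Solve n(3n−2) ≤ 10253 for integer n.
n = 58 gives 9976 ≤ 10253, while n = 59 gives 10325 > 10253; so the answer is index 58.

58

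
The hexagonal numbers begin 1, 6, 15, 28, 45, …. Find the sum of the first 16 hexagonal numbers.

Σ i(2i−1) = 2Σi² − Σi over i = 1..16.
Σi = 136 and Σi² = 1496.
2·1496 − 1·136 = 2856.

2856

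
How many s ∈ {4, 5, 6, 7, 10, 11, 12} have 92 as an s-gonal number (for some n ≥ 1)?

1

s = 4: P(4, 9) = 81 and P(4, 10) = 100; 92 is not s-gonal.
s = 5: P(5, 8) = 92. ✓
s = 6: P(6, 7) = 91 and P(6, 8) = 120; 92 is not s-gonal.
s = 7: P(7, 6) = 81 and P(7, 7) = 112; 92 is not s-gonal.
s = 10: P(10, 5) = 85 and P(10, 6) = 126; 92 is not s-gonal.
s = 11: P(11, 4) = 58 and P(11, 5) = 95; 92 is not s-gonal.
s = 12: P(12, 4) = 64 and P(12, 5) = 105; 92 is not s-gonal.
Hits: s ∈ {5} → 1.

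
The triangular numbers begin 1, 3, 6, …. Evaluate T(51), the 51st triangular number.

1326

51·52/2 = 2652/2 = 1326.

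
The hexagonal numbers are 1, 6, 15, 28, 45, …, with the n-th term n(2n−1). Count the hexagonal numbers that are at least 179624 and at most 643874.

The n-th hexagonal number is n(2n−1).
Smallest index with value ≥ 179624: n = 300 (giving 179700).
Largest index with value ≤ 643874: n = 567 (giving 642411).
Indices 300 through 567: 268 terms.

268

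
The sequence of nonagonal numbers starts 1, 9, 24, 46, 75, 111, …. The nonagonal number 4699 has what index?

Set n(7n−5)/2 = 4699, giving 7n² − 5n − 9398 = 0.
So n = (5 + 513) / 14 = 518/14 = 37.

37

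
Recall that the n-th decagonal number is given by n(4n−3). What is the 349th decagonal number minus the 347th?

5562

349·(4·349 − 3) = 486157 and 347·(4·347 − 3) = 480595.
Difference: 486157 − 480595 = 5562.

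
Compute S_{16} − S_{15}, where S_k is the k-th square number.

n² − (n−1)² = 2n − 1, so 16² − 15² = 2·16 − 1 = 31.

31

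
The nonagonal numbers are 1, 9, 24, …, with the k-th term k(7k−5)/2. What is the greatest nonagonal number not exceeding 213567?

Solve n(7n−5)/2 ≤ 213567 for integer n.
n = 247 gives 212914 ≤ 213567, while n = 248 gives 214644 > 213567; so the answer is 212914.

212914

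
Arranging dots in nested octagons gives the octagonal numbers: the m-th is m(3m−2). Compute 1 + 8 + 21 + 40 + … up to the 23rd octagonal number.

Σ i(3i−2) = 3Σi² − 2Σi over i = 1..23.
Σi = 276 and Σi² = 4324.
3·4324 − 2·276 = 12420.

12420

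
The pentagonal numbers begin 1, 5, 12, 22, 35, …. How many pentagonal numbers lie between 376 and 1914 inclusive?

The n-th pentagonal number is n(3n−1)/2.
Smallest index with value ≥ 376: n = 16 (giving 376).
Largest index with value ≤ 1914: n = 35 (giving 1820).
Indices 16 through 35: 20 terms.

20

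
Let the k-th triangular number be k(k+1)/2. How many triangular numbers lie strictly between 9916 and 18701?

The n-th triangular number is n(n+1)/2.
Smallest index with value > 9916: n = 141 (giving 10011).
Largest index with value < 18701: n = 192 (giving 18528).
Indices 141 through 192: 52 terms.

52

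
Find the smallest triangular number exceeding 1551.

Solve n(n+1)/2 > 1551 for integer n.
The largest n with value ≤ 1551 is 55 (since 1540 ≤ 1551 < 1596), so the first above is n = 56, value 1596.

1596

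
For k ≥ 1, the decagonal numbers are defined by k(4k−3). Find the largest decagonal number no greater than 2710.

Solve n(4n−3) ≤ 2710 for integer n.
n = 26 gives 2626 ≤ 2710, while n = 27 gives 2835 > 2710; so the answer is 2626.

2626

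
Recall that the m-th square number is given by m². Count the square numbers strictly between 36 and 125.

The n-th square number is n².
Smallest index with value > 36: n = 7 (giving 49).
Largest index with value < 125: n = 11 (giving 121).
Indices 7 through 11: 5 terms.

5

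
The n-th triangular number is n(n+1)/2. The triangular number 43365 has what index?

Set n(n+1)/2 = 43365, giving n² + n − 86730 = 0.
The discriminant is 1 + 8·43365 = 346921, and √346921 = 589.
So n = (-1 + 589) / 2 = 588/2 = 294.

294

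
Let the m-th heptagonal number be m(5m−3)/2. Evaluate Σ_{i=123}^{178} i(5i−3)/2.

Σ i(5i−3)/2 = (5Σi² − 3Σi) / 2 over i = 123..178.
Σi = 15931 − 7503 = 8428 and Σi² = 1895789 − 612745 = 1283044.
(5·1283044 − 3·8428) / 2 = 6389936/2 = 3194968.

3194968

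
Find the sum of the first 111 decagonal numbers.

1829576

Σ i(4i−3) = 4Σi² − 3Σi over i = 1..111.
Σi = 6216 and Σi² = 462056.
4·462056 − 3·6216 = 1829576.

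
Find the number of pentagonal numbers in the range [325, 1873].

The n-th pentagonal number is n(3n−1)/2.
Smallest index with value ≥ 325: n = 15 (giving 330).
Largest index with value ≤ 1873: n = 35 (giving 1820).
Indices 15 through 35: 21 terms.

21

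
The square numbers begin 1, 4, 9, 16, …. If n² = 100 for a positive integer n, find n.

We need n² = 100, so n = √100 = 10.

10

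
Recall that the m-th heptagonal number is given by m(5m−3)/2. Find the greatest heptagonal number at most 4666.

4558

Solve n(5n−3)/2 ≤ 4666 for integer n.
n = 43 gives 4558 ≤ 4666, while n = 44 gives 4774 > 4666; so the answer is 4558.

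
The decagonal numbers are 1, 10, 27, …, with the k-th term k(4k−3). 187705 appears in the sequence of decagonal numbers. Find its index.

Set n(4n−3) = 187705, giving 4n² − 3n − 187705 = 0.
So n = (3 + 1733) / 8 = 1736/8 = 217.

217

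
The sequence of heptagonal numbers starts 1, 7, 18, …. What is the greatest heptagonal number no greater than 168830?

Solve n(5n−3)/2 ≤ 168830 for integer n.
n = 260 gives 168610 ≤ 168830, while n = 261 gives 169911 > 168830; so the answer is 168610.

168610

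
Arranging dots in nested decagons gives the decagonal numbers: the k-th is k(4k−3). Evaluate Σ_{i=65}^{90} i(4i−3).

Σ i(4i−3) = 4Σi² − 3Σi over i = 65..90.
Σi = 4095 − 2080 = 2015 and Σi² = 247065 − 89440 = 157625.
4·157625 − 3·2015 = 624455.

624455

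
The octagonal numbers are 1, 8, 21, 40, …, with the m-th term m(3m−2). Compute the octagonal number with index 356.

The 356th octagonal number is n(3n−2) with n = 356.
356·(3·356 − 2) = 356·1066 = 379496.

379496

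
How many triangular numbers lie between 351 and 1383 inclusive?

The n-th triangular number is n(n+1)/2.
Smallest index with value ≥ 351: n = 26 (giving 351).
Largest index with value ≤ 1383: n = 52 (giving 1378).
Indices 26 through 52: 27 terms.

27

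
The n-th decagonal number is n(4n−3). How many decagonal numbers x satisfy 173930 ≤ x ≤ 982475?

The n-th decagonal number is n(4n−3).
Smallest index with value ≥ 173930: n = 209 (giving 174097).
Largest index with value ≤ 982475: n = 495 (giving 978615).
Indices 209 through 495: 287 terms.

287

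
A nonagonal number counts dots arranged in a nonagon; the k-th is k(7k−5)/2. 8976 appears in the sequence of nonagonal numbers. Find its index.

51

Set n(7n−5)/2 = 8976, giving 7n² − 5n − 17952 = 0.
So n = (5 + 709) / 14 = 714/14 = 51.
Check: 51·(7·51 − 5)/2 = 8976. ✓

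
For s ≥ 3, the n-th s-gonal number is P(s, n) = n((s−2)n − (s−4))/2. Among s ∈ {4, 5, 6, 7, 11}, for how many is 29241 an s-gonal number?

2

s = 4: P(4, 171) = 29241. ✓
s = 5: P(5, 139) = 28912 and P(5, 140) = 29330; 29241 is not s-gonal.
s = 6: P(6, 121) = 29161 and P(6, 122) = 29646; 29241 is not s-gonal.
s = 7: P(7, 108) = 28998 and P(7, 109) = 29539; 29241 is not s-gonal.
s = 11: P(11, 81) = 29241. ✓
Hits: s ∈ {4, 11} → 2.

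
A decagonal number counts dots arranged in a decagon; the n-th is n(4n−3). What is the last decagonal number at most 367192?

366327

Solve n(4n−3) ≤ 367192 for integer n.
n = 303 gives 366327 ≤ 367192, while n = 304 gives 368752 > 367192; so the answer is 366327.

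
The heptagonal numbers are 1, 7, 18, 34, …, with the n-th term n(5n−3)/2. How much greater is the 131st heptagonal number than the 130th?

Consecutive heptagonal numbers differ by 5n − 4: here 5·131 − 4 = 651.

651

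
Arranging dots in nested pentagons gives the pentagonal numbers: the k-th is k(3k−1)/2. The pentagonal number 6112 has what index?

64

Set n(3n−1)/2 = 6112, giving 3n² − n − 12224 = 0.
So n = (1 + 383) / 6 = 384/6 = 64.
Check: 64·(3·64 − 1)/2 = 6112. ✓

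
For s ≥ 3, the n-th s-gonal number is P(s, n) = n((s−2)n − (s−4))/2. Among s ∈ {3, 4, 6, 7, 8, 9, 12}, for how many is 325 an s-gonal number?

3

s = 3: P(3, 25) = 325. ✓
s = 4: P(4, 18) = 324 and P(4, 19) = 361; 325 is not s-gonal.
s = 6: P(6, 13) = 325. ✓
s = 7: P(7, 11) = 286 and P(7, 12) = 342; 325 is not s-gonal.
s = 8: P(8, 10) = 280 and P(8, 11) = 341; 325 is not s-gonal.
s = 9: P(9, 10) = 325. ✓
s = 12: P(12, 8) = 288 and P(12, 9) = 369; 325 is not s-gonal.
Hits: s ∈ {3, 6, 9} → 3.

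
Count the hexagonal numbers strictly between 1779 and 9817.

The n-th hexagonal number is n(2n−1).
Smallest index with value > 1779: n = 31 (giving 1891).
Largest index with value < 9817: n = 70 (giving 9730).
Indices 31 through 70: 40 terms.

40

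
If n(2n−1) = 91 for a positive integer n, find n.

7

Set n(2n−1) = 91, giving 2n² − n − 91 = 0.
The discriminant is 1 + 8·91 = 729, and √729 = 27.
So n = (1 + 27) / 4 = 28/4 = 7.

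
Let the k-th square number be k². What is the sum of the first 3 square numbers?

Σ_{i=1}^{3} i² = 3·4·7/6 = 14.

14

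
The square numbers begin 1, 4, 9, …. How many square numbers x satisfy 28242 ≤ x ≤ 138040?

203

The n-th square number is n².
Smallest index with value ≥ 28242: n = 169 (giving 28561).
Largest index with value ≤ 138040: n = 371 (giving 137641).
Indices 169 through 371: 203 terms.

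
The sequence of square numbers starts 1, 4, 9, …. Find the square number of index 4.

4² = 16.

16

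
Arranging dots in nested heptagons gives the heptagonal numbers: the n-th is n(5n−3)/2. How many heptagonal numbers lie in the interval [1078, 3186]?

15

The n-th heptagonal number is n(5n−3)/2.
Smallest index with value ≥ 1078: n = 22 (giving 1177).
Largest index with value ≤ 3186: n = 36 (giving 3186).
Indices 22 through 36: 15 terms.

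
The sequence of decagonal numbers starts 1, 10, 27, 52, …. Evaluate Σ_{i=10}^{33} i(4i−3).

Σ i(4i−3) = 4Σi² − 3Σi over i = 10..33.
Σi = 561 − 45 = 516 and Σi² = 12529 − 285 = 12244.
4·12244 − 3·516 = 47428.

47428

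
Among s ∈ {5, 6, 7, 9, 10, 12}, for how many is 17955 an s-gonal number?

s = 5: P(5, 109) = 17767 and P(5, 110) = 18095; 17955 is not s-gonal.
s = 6: P(6, 95) = 17955. ✓
s = 7: P(7, 85) = 17935 and P(7, 86) = 18361; 17955 is not s-gonal.
s = 9: P(9, 71) = 17466 and P(9, 72) = 17964; 17955 is not s-gonal.
s = 10: P(10, 67) = 17755 and P(10, 68) = 18292; 17955 is not s-gonal.
s = 12: P(12, 60) = 17760 and P(12, 61) = 18361; 17955 is not s-gonal.
Hits: s ∈ {6} → 1.

1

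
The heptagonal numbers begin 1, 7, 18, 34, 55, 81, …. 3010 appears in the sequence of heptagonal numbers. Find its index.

Set n(5n−3)/2 = 3010, giving 5n² − 3n − 6020 = 0.
So n = (3 + 347) / 10 = 350/10 = 35.
Check: 35·(5·35 − 3)/2 = 3010. ✓

35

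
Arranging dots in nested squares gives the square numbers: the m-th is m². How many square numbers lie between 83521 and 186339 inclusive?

143

The n-th square number is n².
Smallest index with value ≥ 83521: n = 289 (giving 83521).
Largest index with value ≤ 186339: n = 431 (giving 185761).
Indices 289 through 431: 143 terms.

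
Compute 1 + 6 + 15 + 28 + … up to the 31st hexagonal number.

20336

Σ i(2i−1) = 2Σi² − Σi over i = 1..31.
Σi = 496 and Σi² = 10416.
2·10416 − 1·496 = 20336.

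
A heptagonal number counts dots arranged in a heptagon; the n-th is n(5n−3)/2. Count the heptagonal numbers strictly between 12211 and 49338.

70

The n-th heptagonal number is n(5n−3)/2.
Smallest index with value > 12211: n = 71 (giving 12496).
Largest index with value < 49338: n = 140 (giving 48790).
Indices 71 through 140: 70 terms.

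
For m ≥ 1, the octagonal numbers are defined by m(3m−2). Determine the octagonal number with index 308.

The 308th octagonal number is n(3n−2) with n = 308.
308·(3·308 − 2) = 308·922 = 283976.

283976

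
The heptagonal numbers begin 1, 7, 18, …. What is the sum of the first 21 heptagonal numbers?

Σ i(5i−3)/2 = (5Σi² − 3Σi) / 2 over i = 1..21.
Σi = 231 and Σi² = 3311.
(5·3311 − 3·231) / 2 = 15862/2 = 7931.

7931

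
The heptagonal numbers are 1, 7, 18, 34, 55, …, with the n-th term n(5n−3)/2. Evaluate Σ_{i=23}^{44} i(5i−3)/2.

62832

Σ i(5i−3)/2 = (5Σi² − 3Σi) / 2 over i = 23..44.
Σi = 990 − 253 = 737 and Σi² = 29370 − 3795 = 25575.
(5·25575 − 3·737) / 2 = 125664/2 = 62832.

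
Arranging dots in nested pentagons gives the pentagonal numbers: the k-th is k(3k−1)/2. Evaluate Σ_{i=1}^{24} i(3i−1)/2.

Σ i(3i−1)/2 = (3Σi² − Σi) / 2 over i = 1..24.
Σi = 300 and Σi² = 4900.
(3·4900 − 1·300) / 2 = 14400/2 = 7200.

7200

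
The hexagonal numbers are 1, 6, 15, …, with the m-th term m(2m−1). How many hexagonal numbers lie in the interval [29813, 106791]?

The n-th hexagonal number is n(2n−1).
Smallest index with value ≥ 29813: n = 123 (giving 30135).
Largest index with value ≤ 106791: n = 231 (giving 106491).
Indices 123 through 231: 109 terms.

109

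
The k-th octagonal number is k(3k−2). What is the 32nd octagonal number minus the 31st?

Consecutive octagonal numbers differ by 6n − 5: here 6·32 − 5 = 187.

187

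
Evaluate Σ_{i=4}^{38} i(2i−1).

37275

Σ i(2i−1) = 2Σi² − Σi over i = 4..38.
Σi = 741 − 6 = 735 and Σi² = 19019 − 14 = 19005.
2·19005 − 1·735 = 37275.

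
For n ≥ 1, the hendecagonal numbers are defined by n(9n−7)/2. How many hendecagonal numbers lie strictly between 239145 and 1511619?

The n-th hendecagonal number is n(9n−7)/2.
Smallest index with value > 239145: n = 231 (giving 239316).
Largest index with value < 1511619: n = 579 (giving 1506558).
Indices 231 through 579: 349 terms.

349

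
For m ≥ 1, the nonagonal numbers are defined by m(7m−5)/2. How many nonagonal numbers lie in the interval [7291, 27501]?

The n-th nonagonal number is n(7n−5)/2.
Smallest index with value ≥ 7291: n = 46 (giving 7291).
Largest index with value ≤ 27501: n = 89 (giving 27501).
Indices 46 through 89: 44 terms.

44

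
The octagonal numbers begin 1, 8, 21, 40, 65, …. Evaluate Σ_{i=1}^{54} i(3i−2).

Σ i(3i−2) = 3Σi² − 2Σi over i = 1..54.
Σi = 1485 and Σi² = 53955.
3·53955 − 2·1485 = 158895.

158895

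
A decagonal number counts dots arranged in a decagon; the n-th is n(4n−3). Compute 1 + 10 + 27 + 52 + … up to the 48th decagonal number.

Σ i(4i−3) = 4Σi² − 3Σi over i = 1..48.
Σi = 1176 and Σi² = 38024.
4·38024 − 3·1176 = 148568.

148568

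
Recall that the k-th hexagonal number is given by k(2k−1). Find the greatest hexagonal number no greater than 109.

Solve n(2n−1) ≤ 109 for integer n.
n = 7 gives 91 ≤ 109, while n = 8 gives 120 > 109; so the answer is 91.

91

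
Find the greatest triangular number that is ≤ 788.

780

Solve n(n+1)/2 ≤ 788 for integer n.
n = 39 gives 780 ≤ 788, while n = 40 gives 820 > 788; so the answer is 780.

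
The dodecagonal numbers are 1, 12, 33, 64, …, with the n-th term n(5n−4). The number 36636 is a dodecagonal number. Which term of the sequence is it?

Set n(5n−4) = 36636, giving 5n² − 4n − 36636 = 0.
The discriminant is 16 + 20·36636 = 732736, and √732736 = 856.
So n = (4 + 856) / 10 = 860/10 = 86.

86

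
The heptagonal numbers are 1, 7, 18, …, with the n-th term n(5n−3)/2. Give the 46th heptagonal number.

5221

The 46th heptagonal number is n(5n−3)/2 with n = 46.
46·(5·46 − 3)/2 = 46·227/2 = 5221.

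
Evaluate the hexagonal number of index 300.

The 300th hexagonal number is n(2n−1) with n = 300.
300·(2·300 − 1) = 300·599 = 179700.

179700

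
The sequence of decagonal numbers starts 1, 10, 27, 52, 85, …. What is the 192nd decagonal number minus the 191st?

1529

Consecutive decagonal numbers differ by 8n − 7: here 8·192 − 7 = 1529.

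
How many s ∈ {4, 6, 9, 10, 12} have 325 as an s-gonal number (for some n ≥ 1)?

s = 4: P(4, 18) = 324 and P(4, 19) = 361; 325 is not s-gonal.
s = 6: P(6, 13) = 325. ✓
s = 9: P(9, 10) = 325. ✓
s = 10: P(10, 9) = 297 and P(10, 10) = 370; 325 is not s-gonal.
s = 12: P(12, 8) = 288 and P(12, 9) = 369; 325 is not s-gonal.
Hits: s ∈ {6, 9} → 2.

2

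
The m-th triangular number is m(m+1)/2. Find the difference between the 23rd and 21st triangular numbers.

45

23·24/2 = 276 and 21·22/2 = 231.
Difference: 276 − 231 = 45.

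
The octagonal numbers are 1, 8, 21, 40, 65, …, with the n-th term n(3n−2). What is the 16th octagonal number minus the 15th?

Consecutive octagonal numbers differ by 6n − 5: here 6·16 − 5 = 91.

91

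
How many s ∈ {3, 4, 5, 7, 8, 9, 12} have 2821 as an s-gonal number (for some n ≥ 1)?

1

s = 3: P(3, 74) = 2775 and P(3, 75) = 2850; 2821 is not s-gonal.
s = 4: P(4, 53) = 2809 and P(4, 54) = 2916; 2821 is not s-gonal.
s = 5: P(5, 43) = 2752 and P(5, 44) = 2882; 2821 is not s-gonal.
s = 7: P(7, 33) = 2673 and P(7, 34) = 2839; 2821 is not s-gonal.
s = 8: P(8, 31) = 2821. ✓
s = 9: P(9, 28) = 2674 and P(9, 29) = 2871; 2821 is not s-gonal.
s = 12: P(12, 24) = 2784 and P(12, 25) = 3025; 2821 is not s-gonal.
Hits: s ∈ {8} → 1.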